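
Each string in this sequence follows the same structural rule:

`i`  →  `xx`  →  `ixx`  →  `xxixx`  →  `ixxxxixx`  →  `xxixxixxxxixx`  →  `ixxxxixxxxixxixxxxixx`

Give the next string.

Each term (from the third on) is the two preceding terms concatenated in order: term 3 = i·xx = ixx.
So term 8 is xxixxixxxxixx·ixxxxixxxxixxixxxxixx.

xxixxixxxxixxixxxxixxxxixxixxxxixx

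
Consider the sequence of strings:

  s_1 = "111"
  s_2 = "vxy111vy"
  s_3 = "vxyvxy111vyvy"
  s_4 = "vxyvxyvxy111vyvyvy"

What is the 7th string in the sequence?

Every step adds vxy to the front and vy to the end of the previous string.
From vxyvxyvxy111vyvyvy, 3 further steps: vxyvxyvxy111vyvyvy → vxyvxyvxyvxy111vyvyvyvy → vxyvxyvxyvxyvxy111vyvyvyvyvy → (answer).

vxyvxyvxyvxyvxyvxy111vyvyvyvyvyvy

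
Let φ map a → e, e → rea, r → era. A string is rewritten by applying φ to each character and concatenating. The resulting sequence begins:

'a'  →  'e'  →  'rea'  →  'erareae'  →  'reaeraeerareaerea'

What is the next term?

Rewriting the 17 symbols of reaeraeerareaerea one by one yields era rea e rea era e rea rea era e era rea e rea era rea e; concatenated:

erareaereaeraereareaeraeerareaereaerareae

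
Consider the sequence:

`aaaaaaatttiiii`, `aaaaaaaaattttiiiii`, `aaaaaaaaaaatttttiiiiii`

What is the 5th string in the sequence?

Reading off run lengths: a runs 7, 9, 11; t runs 3, 4, 5; i runs 4, 5, 6 — each is linear in n, where the shown terms are n = 3, 4, 5.
For term 5, n = 7, so the run lengths are 15, 7, 8.

aaaaaaaaaaaaaaatttttttiiiiiiii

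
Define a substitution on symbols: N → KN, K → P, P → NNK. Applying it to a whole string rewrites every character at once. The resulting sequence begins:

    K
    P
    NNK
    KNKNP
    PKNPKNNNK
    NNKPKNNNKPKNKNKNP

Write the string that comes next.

KNKNPNNKPKNKNKNPNNKPKNPKNPKNNNK

φ(NNKPKNNNKPKNKNKNP) expands symbol-by-symbol to KN KN P NNK P KN KN KN P NNK P KN P KN P KN NNK; joining the 17 pieces gives the next term.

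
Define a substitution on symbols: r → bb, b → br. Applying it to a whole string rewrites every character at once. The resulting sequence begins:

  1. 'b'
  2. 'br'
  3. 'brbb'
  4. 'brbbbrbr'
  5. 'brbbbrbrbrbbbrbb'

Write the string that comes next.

brbbbrbrbrbbbrbbbrbbbrbrbrbbbrbr

Replace each of the 16 characters of brbbbrbrbrbbbrbb in place — br bb br br br bb br bb br bb br br br bb br br — and concatenate.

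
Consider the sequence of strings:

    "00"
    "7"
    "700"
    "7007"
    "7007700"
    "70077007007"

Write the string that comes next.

700770070077007700

Each term (from the third on) is the previous term followed by the one before it: term 3 = 7·00 = 700.
Continuing: 70077007007 · 7007700 gives term 7.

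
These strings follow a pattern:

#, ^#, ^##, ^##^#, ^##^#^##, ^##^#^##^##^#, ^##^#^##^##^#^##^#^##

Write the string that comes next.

This is a Fibonacci-style word recurrence s(k) = s(k−1)·s(k−2): e.g. ^#·# = ^##.
The next term joins ^##^#^##^##^#^##^#^## and ^##^#^##^##^#.

^##^#^##^##^#^##^#^##^##^#^##^##^#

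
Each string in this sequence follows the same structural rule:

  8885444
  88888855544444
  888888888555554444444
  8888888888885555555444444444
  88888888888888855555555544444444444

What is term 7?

8888888888888888888885555555555555444444444444444

Each string has the form 8^{3n} 5^{2n-1} 4^{2n+1} (n = 1, 2, …).
Setting n = 7 gives 21, 13, 15 characters in each block.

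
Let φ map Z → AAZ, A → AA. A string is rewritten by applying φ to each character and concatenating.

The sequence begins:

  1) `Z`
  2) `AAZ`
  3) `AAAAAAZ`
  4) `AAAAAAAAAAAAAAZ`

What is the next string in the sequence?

AAAAAAAAAAAAAAAAAAAAAAAAAAAAAAZ

φ(AAAAAAAAAAAAAAZ) expands symbol-by-symbol to AA AA AA AA AA AA AA AA AA AA AA AA AA AA AAZ; joining the 15 pieces gives the next term.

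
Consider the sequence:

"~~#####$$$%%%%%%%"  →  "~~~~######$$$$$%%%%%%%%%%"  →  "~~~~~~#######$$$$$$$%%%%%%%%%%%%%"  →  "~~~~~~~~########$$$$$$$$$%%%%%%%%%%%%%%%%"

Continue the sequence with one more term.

~~~~~~~~~~#########$$$$$$$$$$$%%%%%%%%%%%%%%%%%%%

Each string has the form ~^{2n-2} #^{n+3} $^{2n-1} %^{3n+1}, where the shown terms are n = 2, 3, 4, 5.
For the next term, n = 6, so the run lengths are 10, 9, 11, 19.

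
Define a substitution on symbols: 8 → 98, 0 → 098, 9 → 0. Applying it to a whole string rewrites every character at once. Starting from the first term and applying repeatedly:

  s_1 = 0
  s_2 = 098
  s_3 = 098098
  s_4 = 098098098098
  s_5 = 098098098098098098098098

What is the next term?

Applying the rule to each of the 24 symbols of 098098098098098098098098 gives the pieces 098 0 98 098 0 98 098 0 98 098 0 98 098 0 98 098 0 98 098 0 98 098 0 98, which concatenate to the answer.

098098098098098098098098098098098098098098098098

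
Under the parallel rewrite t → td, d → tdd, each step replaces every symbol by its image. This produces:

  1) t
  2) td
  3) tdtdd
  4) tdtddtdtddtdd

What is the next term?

tdtddtdtddtddtdtddtdtddtddtdtddtdd

Applying the rule to each of the 13 symbols of tdtddtdtddtdd gives the pieces td tdd td tdd tdd td tdd td tdd tdd td tdd tdd, which concatenate to the answer.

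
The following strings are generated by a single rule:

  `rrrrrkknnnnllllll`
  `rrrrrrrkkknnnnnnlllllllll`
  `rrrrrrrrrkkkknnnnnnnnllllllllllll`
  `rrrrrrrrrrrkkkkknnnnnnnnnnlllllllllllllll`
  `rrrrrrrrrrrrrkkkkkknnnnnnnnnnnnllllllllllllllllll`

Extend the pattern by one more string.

rrrrrrrrrrrrrrrkkkkkkknnnnnnnnnnnnnnlllllllllllllllllllll

Reading off run lengths: r runs 5, 7, 9, 11, 13; k runs 2, 3, 4, 5, 6; n runs 4, 6, 8, 10, 12; l runs 6, 9, 12, 15, 18 — each is linear in n, where the shown terms are n = 2, 3, 4, 5, 6.
Setting n = 7 gives 15, 7, 14, 21 characters in each block.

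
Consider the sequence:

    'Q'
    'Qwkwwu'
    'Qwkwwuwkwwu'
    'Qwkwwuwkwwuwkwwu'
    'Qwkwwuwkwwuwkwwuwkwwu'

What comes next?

Qwkwwuwkwwuwkwwuwkwwuwkwwu

Each term is the previous one with wkwwu appended.
So the next term is Qwkwwuwkwwuwkwwuwkwwu·wkwwu.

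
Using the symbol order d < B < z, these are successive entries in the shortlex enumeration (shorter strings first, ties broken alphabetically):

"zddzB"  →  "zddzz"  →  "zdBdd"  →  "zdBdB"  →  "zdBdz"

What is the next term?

Treat zdBdz as a base-3 numeral over the given alphabet and add one, carrying through any trailing z's.

zdBBd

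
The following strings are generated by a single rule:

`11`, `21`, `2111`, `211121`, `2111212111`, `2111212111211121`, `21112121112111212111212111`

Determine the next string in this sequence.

From term 3 onward, concatenate the last term with the second-to-last: 21·11 = 2111, 2111·21 = 211121, …
So term 8 is 21112121112111212111212111·2111212111211121.

211121211121112121112121112111212111211121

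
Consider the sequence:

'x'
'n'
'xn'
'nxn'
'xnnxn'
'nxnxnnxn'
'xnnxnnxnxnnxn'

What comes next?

nxnxnnxnxnnxnnxnxnnxn

From term 3 onward, concatenate the second-to-last term with the last: x·n = xn, n·xn = nxn, …
The next term joins nxnxnnxn and xnnxnnxnxnnxn.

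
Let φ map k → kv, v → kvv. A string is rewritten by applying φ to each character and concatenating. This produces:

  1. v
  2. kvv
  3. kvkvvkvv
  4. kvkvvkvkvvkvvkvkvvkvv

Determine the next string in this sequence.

kvkvvkvkvvkvvkvkvvkvkvvkvvkvkvvkvvkvkvvkvkvvkvvkvkvvkvv

Replace each of the 21 characters of kvkvvkvkvvkvvkvkvvkvv in place — kv kvv kv kvv kvv kv kvv kv kvv kvv kv kvv kvv kv kvv kv kvv kvv kv kvv kvv — and concatenate.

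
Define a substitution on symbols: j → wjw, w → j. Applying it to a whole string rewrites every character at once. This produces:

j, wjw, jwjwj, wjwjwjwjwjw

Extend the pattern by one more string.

jwjwjwjwjwjwjwjwjwjwj

Rewriting each symbol of wjwjwjwjwjw: w→j, j→wjw, w→j, j→wjw, w→j, j→wjw, w→j, j→wjw, w→j, j→wjw, w→j, which concatenates to j wjw j wjw j wjw j wjw j wjw j.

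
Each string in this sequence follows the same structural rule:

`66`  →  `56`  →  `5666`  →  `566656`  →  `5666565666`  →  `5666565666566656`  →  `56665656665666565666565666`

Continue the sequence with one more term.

566656566656665656665656665666565666566656

From term 3 onward, concatenate the last term with the second-to-last: 56·66 = 5666, 5666·56 = 566656, …
The next term joins 56665656665666565666565666 and 5666565666566656.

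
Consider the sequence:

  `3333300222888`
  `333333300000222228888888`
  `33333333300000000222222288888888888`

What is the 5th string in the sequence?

333333333333300000000000000222222222228888888888888888888

Each string has the form 3^{2n+3} 0^{3n-1} 2^{2n+1} 8^{4n-1} (n = 1, 2, …).
At n = 5 the blocks have lengths 13, 14, 11, 19.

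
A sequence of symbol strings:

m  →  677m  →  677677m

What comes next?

677677677m

Each term is the previous one with 677 prepended.
So the next term is 677·677677m.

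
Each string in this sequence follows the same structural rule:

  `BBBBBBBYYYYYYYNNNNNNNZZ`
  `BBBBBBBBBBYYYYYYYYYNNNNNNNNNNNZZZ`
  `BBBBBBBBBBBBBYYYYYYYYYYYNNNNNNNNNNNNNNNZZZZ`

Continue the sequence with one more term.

BBBBBBBBBBBBBBBBYYYYYYYYYYYYYNNNNNNNNNNNNNNNNNNNZZZZZ

Each string has the form B^{3n+1} Y^{2n+3} N^{4n-1} Z^{n}, where the shown terms are n = 2, 3, 4.
At n = 5 the blocks have lengths 16, 13, 19, 5.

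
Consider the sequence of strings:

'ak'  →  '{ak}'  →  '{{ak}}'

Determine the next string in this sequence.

{{{ak}}}

s(k+1) = {·s(k)·}, so each term gains { as a prefix and } as a suffix.
So the next term is {·{{ak}}·}.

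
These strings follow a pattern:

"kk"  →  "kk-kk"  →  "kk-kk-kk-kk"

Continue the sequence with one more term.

kk-kk-kk-kk-kk-kk-kk-kk

Every step duplicates the string with '-' between the halves.
So the next term is two copies of kk-kk-kk-kk with '-' between the halves.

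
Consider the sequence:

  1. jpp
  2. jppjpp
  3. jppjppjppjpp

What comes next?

Every step duplicates the string.
One more doubling of jppjppjppjpp gives the answer.

jppjppjppjppjppjppjppjpp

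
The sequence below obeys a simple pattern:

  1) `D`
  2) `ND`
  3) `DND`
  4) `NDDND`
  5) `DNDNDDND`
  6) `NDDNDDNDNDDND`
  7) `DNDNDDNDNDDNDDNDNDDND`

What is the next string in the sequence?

NDDNDDNDNDDNDDNDNDDNDNDDNDDNDNDDND

This is a Fibonacci-style word recurrence s(k) = s(k−2)·s(k−1): e.g. D·ND = DND.
The next term joins NDDNDDNDNDDND and DNDNDDNDNDDNDDNDNDDND.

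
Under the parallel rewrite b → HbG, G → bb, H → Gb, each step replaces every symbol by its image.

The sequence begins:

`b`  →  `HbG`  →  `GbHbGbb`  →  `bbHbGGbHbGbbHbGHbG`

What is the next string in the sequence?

φ(bbHbGGbHbGbbHbGHbG) expands symbol-by-symbol to HbG HbG Gb HbG bb bb HbG Gb HbG bb HbG HbG Gb HbG bb Gb HbG bb; joining the 18 pieces gives the next term.

HbGHbGGbHbGbbbbHbGGbHbGbbHbGHbGGbHbGbbGbHbGbb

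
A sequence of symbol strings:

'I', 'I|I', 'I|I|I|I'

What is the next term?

s(k+1) = s(k)·|·s(k) — each term doubles the last with '|' between the halves.
So the next term is two copies of I|I|I|I with '|' between the halves.

I|I|I|I|I|I|I|I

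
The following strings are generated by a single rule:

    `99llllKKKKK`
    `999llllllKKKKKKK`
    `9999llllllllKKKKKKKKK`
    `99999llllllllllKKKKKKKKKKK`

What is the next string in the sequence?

The n-th term is n 9's then 2n l's then 2n+1 K's, where the shown terms are n = 2, 3, 4, 5.
Setting n = 6 gives 6, 12, 13 characters in each block.

999999llllllllllllKKKKKKKKKKKKK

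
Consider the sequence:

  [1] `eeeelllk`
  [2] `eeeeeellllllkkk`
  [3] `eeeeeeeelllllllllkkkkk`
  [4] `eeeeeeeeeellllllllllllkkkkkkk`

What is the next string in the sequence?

eeeeeeeeeeeelllllllllllllllkkkkkkkkk

Each string has the form e^{2n+2} l^{3n} k^{2n-1} (n = 1, 2, …).
Setting n = 5 gives 12, 15, 9 characters in each block.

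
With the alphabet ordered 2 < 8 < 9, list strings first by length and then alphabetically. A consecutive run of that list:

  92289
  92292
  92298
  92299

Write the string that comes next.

92822

The successor of 92299 increments the rightmost position that isn't already 9 and resets every position after it to 2.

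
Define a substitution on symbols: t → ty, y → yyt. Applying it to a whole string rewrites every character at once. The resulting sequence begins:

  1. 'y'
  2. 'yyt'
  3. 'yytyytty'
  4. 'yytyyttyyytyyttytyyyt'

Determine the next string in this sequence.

Applying the rule to each of the 21 symbols of yytyyttyyytyyttytyyyt gives the pieces yyt yyt ty yyt yyt ty ty yyt yyt yyt ty yyt yyt ty ty yyt ty yyt yyt yyt ty, which concatenate to the answer.

yytyyttyyytyyttytyyytyytyyttyyytyyttytyyyttyyytyytyytty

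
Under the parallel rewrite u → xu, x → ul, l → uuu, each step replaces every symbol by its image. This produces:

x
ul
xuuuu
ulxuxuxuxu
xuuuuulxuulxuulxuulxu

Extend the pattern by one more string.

ulxuxuxuxuxuuuuulxuxuuuuulxuxuuuuulxuxuuuuulxu

Applying the rule to each of the 21 symbols of xuuuuulxuulxuulxuulxu gives the pieces ul xu xu xu xu xu uuu ul xu xu uuu ul xu xu uuu ul xu xu uuu ul xu, which concatenate to the answer.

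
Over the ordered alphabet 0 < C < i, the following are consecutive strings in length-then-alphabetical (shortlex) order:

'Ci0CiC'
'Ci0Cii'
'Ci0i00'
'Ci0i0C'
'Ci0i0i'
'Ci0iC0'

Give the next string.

Ci0iCC

Find the rightmost character of Ci0iC0 below i, bump it to the next letter, and reset everything to its right to 0.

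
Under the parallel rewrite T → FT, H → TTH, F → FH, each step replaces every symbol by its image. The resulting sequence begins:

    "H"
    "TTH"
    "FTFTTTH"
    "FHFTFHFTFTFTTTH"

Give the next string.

Rewriting the 15 symbols of FHFTFHFTFTFTTTH one by one yields FH TTH FH FT FH TTH FH FT FH FT FH FT FT FT TTH; concatenated:

FHTTHFHFTFHTTHFHFTFHFTFHFTFTFTTTH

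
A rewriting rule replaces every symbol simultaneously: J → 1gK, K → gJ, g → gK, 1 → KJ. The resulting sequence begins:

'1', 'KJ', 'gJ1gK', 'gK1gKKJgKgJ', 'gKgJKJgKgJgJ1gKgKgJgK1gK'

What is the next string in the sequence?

gKgJgK1gKgJ1gKgKgJgK1gKgK1gKKJgKgJgKgJgK1gKgKgJKJgKgJ

φ(gKgJKJgKgJgJ1gKgKgJgK1gK) expands symbol-by-symbol to gK gJ gK 1gK gJ 1gK gK gJ gK 1gK gK 1gK KJ gK gJ gK gJ gK 1gK gK gJ KJ gK gJ; joining the 24 pieces gives the next term.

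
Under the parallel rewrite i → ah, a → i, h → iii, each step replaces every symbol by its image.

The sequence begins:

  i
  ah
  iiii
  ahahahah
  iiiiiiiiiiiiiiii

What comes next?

ahahahahahahahahahahahahahahahah

Applying the rule to each of the 16 symbols of iiiiiiiiiiiiiiii gives the pieces ah ah ah ah ah ah ah ah ah ah ah ah ah ah ah ah, which concatenate to the answer.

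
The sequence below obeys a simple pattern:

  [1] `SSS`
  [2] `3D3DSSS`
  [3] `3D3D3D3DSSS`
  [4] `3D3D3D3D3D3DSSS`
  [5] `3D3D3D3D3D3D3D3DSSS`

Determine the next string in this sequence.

3D3D3D3D3D3D3D3D3D3DSSS

The strings grow by a fixed prefix 3D3D each time.
One more step from 3D3D3D3D3D3D3D3DSSS gives the answer.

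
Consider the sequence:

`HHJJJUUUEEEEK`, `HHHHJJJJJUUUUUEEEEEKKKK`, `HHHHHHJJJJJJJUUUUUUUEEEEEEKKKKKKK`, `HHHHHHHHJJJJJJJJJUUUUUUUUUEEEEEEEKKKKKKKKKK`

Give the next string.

HHHHHHHHHHJJJJJJJJJJJUUUUUUUUUUUEEEEEEEEKKKKKKKKKKKKK

The n-th term is 2n H's then 2n+1 J's then 2n+1 U's then n+3 E's then 3n-2 K's (n = 1, 2, …).
For the next term, n = 5, so the run lengths are 10, 11, 11, 8, 13.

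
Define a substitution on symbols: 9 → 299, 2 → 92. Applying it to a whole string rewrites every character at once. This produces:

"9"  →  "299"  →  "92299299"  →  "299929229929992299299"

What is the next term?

φ(299929229929992299299) expands symbol-by-symbol to 92 299 299 299 92 299 92 92 299 299 92 299 299 299 92 92 299 299 92 299 299; joining the 21 pieces gives the next term.

9229929929992299929229929992299299299929229929992299299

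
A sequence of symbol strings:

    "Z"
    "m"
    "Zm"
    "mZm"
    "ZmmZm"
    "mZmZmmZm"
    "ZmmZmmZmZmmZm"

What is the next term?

Each term (from the third on) is the two preceding terms concatenated in order: term 3 = Z·m = Zm.
So term 8 is mZmZmmZm·ZmmZmmZmZmmZm.

mZmZmmZmZmmZmmZmZmmZm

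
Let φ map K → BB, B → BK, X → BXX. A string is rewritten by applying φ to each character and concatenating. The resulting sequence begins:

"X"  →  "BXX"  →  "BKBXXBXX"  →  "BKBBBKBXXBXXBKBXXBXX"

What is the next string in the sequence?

BKBBBKBKBKBBBKBXXBXXBKBXXBXXBKBBBKBXXBXXBKBXXBXX

Replace each of the 20 characters of BKBBBKBXXBXXBKBXXBXX in place — BK BB BK BK BK BB BK BXX BXX BK BXX BXX BK BB BK BXX BXX BK BXX BXX — and concatenate.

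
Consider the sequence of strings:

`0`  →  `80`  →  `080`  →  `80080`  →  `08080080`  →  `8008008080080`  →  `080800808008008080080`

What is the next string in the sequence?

8008008080080080800808008008080080

This is a Fibonacci-style word recurrence s(k) = s(k−2)·s(k−1): e.g. 0·80 = 080.
The next term joins 8008008080080 and 080800808008008080080.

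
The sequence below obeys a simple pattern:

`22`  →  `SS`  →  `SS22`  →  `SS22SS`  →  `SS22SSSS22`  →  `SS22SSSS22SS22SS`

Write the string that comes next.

SS22SSSS22SS22SSSS22SSSS22

Each term (from the third on) is the previous term followed by the one before it: term 3 = SS·22 = SS22.
So term 7 is SS22SSSS22SS22SS·SS22SSSS22.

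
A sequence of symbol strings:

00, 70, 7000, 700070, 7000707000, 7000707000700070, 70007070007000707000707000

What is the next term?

700070700070007070007070007000707000700070

Each term (from the third on) is the previous term followed by the one before it: term 3 = 70·00 = 7000.
The next term joins 70007070007000707000707000 and 7000707000700070.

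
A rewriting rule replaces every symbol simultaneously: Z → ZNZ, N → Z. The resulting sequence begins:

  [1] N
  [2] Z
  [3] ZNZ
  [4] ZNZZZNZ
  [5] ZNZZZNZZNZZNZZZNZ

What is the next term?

Applying the rule to each of the 17 symbols of ZNZZZNZZNZZNZZZNZ gives the pieces ZNZ Z ZNZ ZNZ ZNZ Z ZNZ ZNZ Z ZNZ ZNZ Z ZNZ ZNZ ZNZ Z ZNZ, which concatenate to the answer.

ZNZZZNZZNZZNZZZNZZNZZZNZZNZZZNZZNZZNZZZNZ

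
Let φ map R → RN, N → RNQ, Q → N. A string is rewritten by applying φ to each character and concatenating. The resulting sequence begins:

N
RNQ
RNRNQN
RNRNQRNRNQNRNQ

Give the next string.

Replace each of the 14 characters of RNRNQRNRNQNRNQ in place — RN RNQ RN RNQ N RN RNQ RN RNQ N RNQ RN RNQ N — and concatenate.

RNRNQRNRNQNRNRNQRNRNQNRNQRNRNQN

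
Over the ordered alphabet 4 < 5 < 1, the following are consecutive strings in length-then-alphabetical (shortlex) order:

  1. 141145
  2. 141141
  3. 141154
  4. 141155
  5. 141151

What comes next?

Find the rightmost character of 141151 below 1, bump it to the next letter, and reset everything to its right to 4.

141114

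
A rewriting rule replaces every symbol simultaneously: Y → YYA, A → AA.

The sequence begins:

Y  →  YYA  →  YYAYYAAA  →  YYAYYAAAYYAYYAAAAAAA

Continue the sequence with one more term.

Replace each of the 20 characters of YYAYYAAAYYAYYAAAAAAA in place — YYA YYA AA YYA YYA AA AA AA YYA YYA AA YYA YYA AA AA AA AA AA AA AA — and concatenate.

YYAYYAAAYYAYYAAAAAAAYYAYYAAAYYAYYAAAAAAAAAAAAAAA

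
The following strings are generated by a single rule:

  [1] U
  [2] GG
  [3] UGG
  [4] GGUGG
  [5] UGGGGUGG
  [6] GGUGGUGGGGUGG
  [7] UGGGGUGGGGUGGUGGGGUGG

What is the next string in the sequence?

GGUGGUGGGGUGGUGGGGUGGGGUGGUGGGGUGG

From term 3 onward, concatenate the second-to-last term with the last: U·GG = UGG, GG·UGG = GGUGG, …
The next term joins GGUGGUGGGGUGG and UGGGGUGGGGUGGUGGGGUGG.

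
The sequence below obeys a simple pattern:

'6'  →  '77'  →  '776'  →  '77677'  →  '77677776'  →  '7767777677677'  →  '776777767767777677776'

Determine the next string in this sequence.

7767777677677776777767767777677677

This is a Fibonacci-style word recurrence s(k) = s(k−1)·s(k−2): e.g. 77·6 = 776.
So term 8 is 776777767767777677776·7767777677677.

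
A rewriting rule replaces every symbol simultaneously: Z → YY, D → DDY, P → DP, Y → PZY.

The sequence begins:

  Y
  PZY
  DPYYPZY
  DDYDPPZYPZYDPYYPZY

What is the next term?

DDYDDYPZYDDYDPDPYYPZYDPYYPZYDDYDPPZYPZYDPYYPZY

φ(DDYDPPZYPZYDPYYPZY) expands symbol-by-symbol to DDY DDY PZY DDY DP DP YY PZY DP YY PZY DDY DP PZY PZY DP YY PZY; joining the 18 pieces gives the next term.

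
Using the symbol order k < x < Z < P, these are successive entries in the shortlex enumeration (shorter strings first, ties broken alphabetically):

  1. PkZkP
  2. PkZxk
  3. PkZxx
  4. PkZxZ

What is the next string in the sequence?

PkZxP

The successor of PkZxZ increments the rightmost position that isn't already P and resets every position after it to k.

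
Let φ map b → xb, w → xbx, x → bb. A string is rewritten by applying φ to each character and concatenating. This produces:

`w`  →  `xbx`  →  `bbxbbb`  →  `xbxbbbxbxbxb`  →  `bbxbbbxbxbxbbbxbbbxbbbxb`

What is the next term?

Applying the rule to each of the 24 symbols of bbxbbbxbxbxbbbxbbbxbbbxb gives the pieces xb xb bb xb xb xb bb xb bb xb bb xb xb xb bb xb xb xb bb xb xb xb bb xb, which concatenate to the answer.

xbxbbbxbxbxbbbxbbbxbbbxbxbxbbbxbxbxbbbxbxbxbbbxb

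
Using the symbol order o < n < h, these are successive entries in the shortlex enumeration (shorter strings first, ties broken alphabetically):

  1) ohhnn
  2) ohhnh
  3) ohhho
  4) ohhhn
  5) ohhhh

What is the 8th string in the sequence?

noooh

Stepping forward 3 times from ohhhh: ohhhh → noooo → nooon, then the target.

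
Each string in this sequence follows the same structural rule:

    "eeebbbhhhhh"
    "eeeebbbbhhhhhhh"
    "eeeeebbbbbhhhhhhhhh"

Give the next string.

eeeeeebbbbbbhhhhhhhhhhh

Reading off run lengths: e runs 3, 4, 5; b runs 3, 4, 5; h runs 5, 7, 9 — each is linear in n, where the shown terms are n = 2, 3, 4.
At n = 5 the blocks have lengths 6, 6, 11.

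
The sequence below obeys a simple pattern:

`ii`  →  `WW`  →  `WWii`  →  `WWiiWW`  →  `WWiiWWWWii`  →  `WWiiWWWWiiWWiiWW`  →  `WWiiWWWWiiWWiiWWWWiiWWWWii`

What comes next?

From term 3 onward, concatenate the last term with the second-to-last: WW·ii = WWii, WWii·WW = WWiiWW, …
Continuing: WWiiWWWWiiWWiiWWWWiiWWWWii · WWiiWWWWiiWWiiWW gives term 8.

WWiiWWWWiiWWiiWWWWiiWWWWiiWWiiWWWWiiWWiiWW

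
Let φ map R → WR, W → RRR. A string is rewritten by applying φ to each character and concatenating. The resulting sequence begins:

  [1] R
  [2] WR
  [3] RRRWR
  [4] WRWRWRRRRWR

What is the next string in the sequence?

RRRWRRRRWRRRRWRWRWRWRRRRWR

Expanding WRWRWRRRRWR: W→RRR, R→WR, W→RRR, R→WR, W→RRR, R→WR, R→WR, R→WR, R→WR, W→RRR, R→WR. Concatenated: RRR WR RRR WR RRR WR WR WR WR RRR WR.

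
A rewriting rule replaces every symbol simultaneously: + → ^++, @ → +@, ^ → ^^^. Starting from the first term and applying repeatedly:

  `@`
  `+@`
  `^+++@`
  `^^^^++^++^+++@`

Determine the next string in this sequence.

Rewriting the 14 symbols of ^^^^++^++^+++@ one by one yields ^^^ ^^^ ^^^ ^^^ ^++ ^++ ^^^ ^++ ^++ ^^^ ^++ ^++ ^++ +@; concatenated:

^^^^^^^^^^^^^++^++^^^^++^++^^^^++^++^+++@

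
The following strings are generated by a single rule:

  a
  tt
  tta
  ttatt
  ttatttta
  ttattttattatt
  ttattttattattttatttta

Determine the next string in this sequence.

Each term (from the third on) is the previous term followed by the one before it: term 3 = tt·a = tta.
So term 8 is ttattttattattttatttta·ttattttattatt.

ttattttattattttattttattattttattatt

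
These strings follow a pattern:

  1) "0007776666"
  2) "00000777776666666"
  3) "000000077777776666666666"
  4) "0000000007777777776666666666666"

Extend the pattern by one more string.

The n-th term is 2n+1 0's then 2n+1 7's then 3n+1 6's (n = 1, 2, …).
At n = 5 the blocks have lengths 11, 11, 16.

00000000000777777777776666666666666666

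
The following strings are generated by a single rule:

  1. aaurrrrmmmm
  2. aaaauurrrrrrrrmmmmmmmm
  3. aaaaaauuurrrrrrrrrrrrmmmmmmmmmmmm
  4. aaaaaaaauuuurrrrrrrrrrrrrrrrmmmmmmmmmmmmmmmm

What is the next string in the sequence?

aaaaaaaaaauuuuurrrrrrrrrrrrrrrrrrrrmmmmmmmmmmmmmmmmmmmm

Term n consists of 2n a's, followed by n u's, followed by 4n r's, followed by 4n m's (n = 1, 2, …).
For the next term, n = 5, so the run lengths are 10, 5, 20, 20.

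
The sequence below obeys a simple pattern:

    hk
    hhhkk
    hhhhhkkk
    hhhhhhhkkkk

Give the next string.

hhhhhhhhhkkkkk

The n-th term is 2n-1 h's then n k's (n = 1, 2, …).
At n = 5 the blocks have lengths 9, 5.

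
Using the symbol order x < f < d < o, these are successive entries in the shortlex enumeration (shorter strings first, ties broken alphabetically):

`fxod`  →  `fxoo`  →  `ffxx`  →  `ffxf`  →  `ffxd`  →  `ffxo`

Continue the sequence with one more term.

The successor of ffxo increments the rightmost position that isn't already o and resets every position after it to x.

fffx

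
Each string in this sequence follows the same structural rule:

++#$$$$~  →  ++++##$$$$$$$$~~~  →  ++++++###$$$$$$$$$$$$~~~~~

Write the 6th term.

Term n consists of 2n +'s, followed by n #'s, followed by 4n $'s, followed by 2n-1 ~'s (n = 1, 2, …).
For term 6, n = 6, so the run lengths are 12, 6, 24, 11.

++++++++++++######$$$$$$$$$$$$$$$$$$$$$$$$~~~~~~~~~~~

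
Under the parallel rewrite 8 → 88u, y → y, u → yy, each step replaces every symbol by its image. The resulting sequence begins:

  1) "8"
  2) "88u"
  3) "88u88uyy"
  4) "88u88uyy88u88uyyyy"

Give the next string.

Replace each of the 18 characters of 88u88uyy88u88uyyyy in place — 88u 88u yy 88u 88u yy y y 88u 88u yy 88u 88u yy y y y y — and concatenate.

88u88uyy88u88uyyyy88u88uyy88u88uyyyyyy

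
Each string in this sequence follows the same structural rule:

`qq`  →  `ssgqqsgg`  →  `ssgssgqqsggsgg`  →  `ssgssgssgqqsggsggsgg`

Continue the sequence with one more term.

ssgssgssgssgqqsggsggsggsgg

Each term wraps the previous one in ssg on the left and sgg on the right.
So the next term is ssg·ssgssgssgqqsggsggsgg·sgg.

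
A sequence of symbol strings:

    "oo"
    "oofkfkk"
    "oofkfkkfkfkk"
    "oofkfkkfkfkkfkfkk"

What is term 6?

Each term is the previous one with fkfkk appended.
From oofkfkkfkfkkfkfkk, 2 further steps: oofkfkkfkfkkfkfkk → oofkfkkfkfkkfkfkkfkfkk → (answer).

oofkfkkfkfkkfkfkkfkfkkfkfkk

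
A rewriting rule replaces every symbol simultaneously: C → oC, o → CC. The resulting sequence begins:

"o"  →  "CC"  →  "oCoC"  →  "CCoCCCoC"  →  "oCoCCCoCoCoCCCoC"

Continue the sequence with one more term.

φ(oCoCCCoCoCoCCCoC) expands symbol-by-symbol to CC oC CC oC oC oC CC oC CC oC CC oC oC oC CC oC; joining the 16 pieces gives the next term.

CCoCCCoCoCoCCCoCCCoCCCoCoCoCCCoC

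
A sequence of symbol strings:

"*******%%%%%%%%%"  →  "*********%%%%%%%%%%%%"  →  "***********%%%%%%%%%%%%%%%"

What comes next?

Each string has the form *^{2n+1} %^{3n}, where the shown terms are n = 3, 4, 5.
For the next term, n = 6, so the run lengths are 13, 18.

*************%%%%%%%%%%%%%%%%%%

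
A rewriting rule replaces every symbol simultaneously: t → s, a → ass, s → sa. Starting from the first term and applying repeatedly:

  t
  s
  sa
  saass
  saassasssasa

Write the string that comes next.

saassasssasaasssasasaasssaass

Apply φ to saassasssasa symbol by symbol: s→sa, a→ass, a→ass, s→sa, s→sa, a→ass, s→sa, s→sa, s→sa, a→ass, s→sa, a→ass; joined: sa ass ass sa sa ass sa sa sa ass sa ass.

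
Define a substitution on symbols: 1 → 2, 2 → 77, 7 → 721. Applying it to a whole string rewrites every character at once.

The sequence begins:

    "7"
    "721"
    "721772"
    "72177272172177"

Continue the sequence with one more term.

φ(72177272172177) expands symbol-by-symbol to 721 77 2 721 721 77 721 77 2 721 77 2 721 721; joining the 14 pieces gives the next term.

72177272172177721772721772721721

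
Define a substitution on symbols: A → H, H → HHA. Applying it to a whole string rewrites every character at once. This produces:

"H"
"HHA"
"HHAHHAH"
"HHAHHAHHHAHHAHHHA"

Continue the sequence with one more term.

HHAHHAHHHAHHAHHHAHHAHHAHHHAHHAHHHAHHAHHAH

Applying the rule to each of the 17 symbols of HHAHHAHHHAHHAHHHA gives the pieces HHA HHA H HHA HHA H HHA HHA HHA H HHA HHA H HHA HHA HHA H, which concatenate to the answer.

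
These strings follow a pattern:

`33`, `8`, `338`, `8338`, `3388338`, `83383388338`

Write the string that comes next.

This is a Fibonacci-style word recurrence s(k) = s(k−2)·s(k−1): e.g. 33·8 = 338.
Continuing: 3388338 · 83383388338 gives term 7.

338833883383388338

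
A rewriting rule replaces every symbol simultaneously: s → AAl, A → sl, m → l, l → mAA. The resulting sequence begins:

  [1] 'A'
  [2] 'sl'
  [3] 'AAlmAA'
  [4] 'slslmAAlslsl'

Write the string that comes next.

AAlmAAAAlmAAlslslmAAAAlmAAAAlmAA

Apply φ to slslmAAlslsl symbol by symbol: s→AAl, l→mAA, s→AAl, l→mAA, m→l, A→sl, A→sl, l→mAA, s→AAl, l→mAA, s→AAl, l→mAA; joined: AAl mAA AAl mAA l sl sl mAA AAl mAA AAl mAA.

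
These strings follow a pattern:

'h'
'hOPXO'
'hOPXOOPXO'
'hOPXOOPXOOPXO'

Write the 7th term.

hOPXOOPXOOPXOOPXOOPXOOPXO

Each term is the previous one with OPXO appended.
From hOPXOOPXOOPXO, 3 further steps: hOPXOOPXOOPXO → hOPXOOPXOOPXOOPXO → hOPXOOPXOOPXOOPXOOPXO → (answer).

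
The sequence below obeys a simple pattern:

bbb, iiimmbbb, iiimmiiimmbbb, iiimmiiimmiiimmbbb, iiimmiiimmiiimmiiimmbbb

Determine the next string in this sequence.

iiimmiiimmiiimmiiimmiiimmbbb

The strings grow by a fixed prefix iiimm each time.
So the next term is iiimm·iiimmiiimmiiimmiiimmbbb.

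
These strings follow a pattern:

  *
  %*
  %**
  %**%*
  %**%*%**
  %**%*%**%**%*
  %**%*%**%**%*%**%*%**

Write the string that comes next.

%**%*%**%**%*%**%*%**%**%*%**%**%*

Each term (from the third on) is the previous term followed by the one before it: term 3 = %*·* = %**.
So term 8 is %**%*%**%**%*%**%*%**·%**%*%**%**%*.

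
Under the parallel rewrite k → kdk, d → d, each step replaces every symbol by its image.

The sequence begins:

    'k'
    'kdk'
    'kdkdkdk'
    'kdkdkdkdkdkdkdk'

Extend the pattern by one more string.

φ(kdkdkdkdkdkdkdk) expands symbol-by-symbol to kdk d kdk d kdk d kdk d kdk d kdk d kdk d kdk; joining the 15 pieces gives the next term.

kdkdkdkdkdkdkdkdkdkdkdkdkdkdkdk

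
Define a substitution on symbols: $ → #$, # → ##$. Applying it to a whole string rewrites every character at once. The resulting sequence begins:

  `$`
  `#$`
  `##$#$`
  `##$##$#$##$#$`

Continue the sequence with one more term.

Applying the rule to each of the 13 symbols of ##$##$#$##$#$ gives the pieces ##$ ##$ #$ ##$ ##$ #$ ##$ #$ ##$ ##$ #$ ##$ #$, which concatenate to the answer.

##$##$#$##$##$#$##$#$##$##$#$##$#$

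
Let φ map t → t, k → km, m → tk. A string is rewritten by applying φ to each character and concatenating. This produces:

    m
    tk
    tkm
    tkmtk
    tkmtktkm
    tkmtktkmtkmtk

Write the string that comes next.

Rewriting the 13 symbols of tkmtktkmtkmtk one by one yields t km tk t km t km tk t km tk t km; concatenated:

tkmtktkmtkmtktkmtktkm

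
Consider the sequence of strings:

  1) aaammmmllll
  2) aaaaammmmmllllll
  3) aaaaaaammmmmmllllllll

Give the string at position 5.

aaaaaaaaaaammmmmmmmllllllllllll

Reading off run lengths: a runs 3, 5, 7; m runs 4, 5, 6; l runs 4, 6, 8 — each is linear in n, where the shown terms are n = 2, 3, 4.
Setting n = 6 gives 11, 8, 12 characters in each block.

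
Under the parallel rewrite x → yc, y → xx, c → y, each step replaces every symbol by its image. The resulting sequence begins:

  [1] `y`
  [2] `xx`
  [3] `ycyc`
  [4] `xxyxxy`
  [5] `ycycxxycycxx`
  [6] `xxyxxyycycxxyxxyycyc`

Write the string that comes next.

Applying the rule to each of the 20 symbols of xxyxxyycycxxyxxyycyc gives the pieces yc yc xx yc yc xx xx y xx y yc yc xx yc yc xx xx y xx y, which concatenate to the answer.

ycycxxycycxxxxyxxyycycxxycycxxxxyxxy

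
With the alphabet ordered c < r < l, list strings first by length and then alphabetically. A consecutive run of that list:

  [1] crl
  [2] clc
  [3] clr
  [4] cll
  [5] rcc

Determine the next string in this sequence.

Find the rightmost character of rcc below l, bump it to the next letter, and reset everything to its right to c.

rcr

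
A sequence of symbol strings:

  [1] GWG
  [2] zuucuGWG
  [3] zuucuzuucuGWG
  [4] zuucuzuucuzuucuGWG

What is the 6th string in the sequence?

zuucuzuucuzuucuzuucuzuucuGWG

Every step adds zuucu at the front: s(k+1) = zuucu·s(k).
From zuucuzuucuzuucuGWG, 2 further steps: zuucuzuucuzuucuGWG → zuucuzuucuzuucuzuucuGWG → (answer).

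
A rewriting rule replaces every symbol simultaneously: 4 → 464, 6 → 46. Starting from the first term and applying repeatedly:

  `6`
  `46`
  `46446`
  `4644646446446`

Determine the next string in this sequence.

Rewriting the 13 symbols of 4644646446446 one by one yields 464 46 464 464 46 464 46 464 464 46 464 464 46; concatenated:

4644646446446464464644644646446446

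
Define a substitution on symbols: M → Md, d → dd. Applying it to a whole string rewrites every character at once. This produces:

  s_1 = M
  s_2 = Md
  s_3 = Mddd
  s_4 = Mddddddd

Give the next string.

Apply φ to Mddddddd symbol by symbol: M→Md, d→dd, d→dd, d→dd, d→dd, d→dd, d→dd, d→dd; joined: Md dd dd dd dd dd dd dd.

Mddddddddddddddd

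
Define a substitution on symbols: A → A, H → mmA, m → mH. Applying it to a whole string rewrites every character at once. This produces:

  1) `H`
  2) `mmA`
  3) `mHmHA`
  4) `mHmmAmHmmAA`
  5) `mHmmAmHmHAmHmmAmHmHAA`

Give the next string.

Rewriting the 21 symbols of mHmmAmHmHAmHmmAmHmHAA one by one yields mH mmA mH mH A mH mmA mH mmA A mH mmA mH mH A mH mmA mH mmA A A; concatenated:

mHmmAmHmHAmHmmAmHmmAAmHmmAmHmHAmHmmAmHmmAAA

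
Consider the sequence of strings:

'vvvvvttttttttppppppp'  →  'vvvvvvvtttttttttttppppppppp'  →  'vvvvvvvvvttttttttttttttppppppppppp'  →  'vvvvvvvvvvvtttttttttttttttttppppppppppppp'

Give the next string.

vvvvvvvvvvvvvttttttttttttttttttttppppppppppppppp

The n-th term is 2n+1 v's then 3n+2 t's then 2n+3 p's, where the shown terms are n = 2, 3, 4, 5.
At n = 6 the blocks have lengths 13, 20, 15.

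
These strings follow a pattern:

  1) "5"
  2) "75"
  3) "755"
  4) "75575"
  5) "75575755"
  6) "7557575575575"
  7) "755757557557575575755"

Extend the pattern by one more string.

7557575575575755757557557575575575

From term 3 onward, concatenate the last term with the second-to-last: 75·5 = 755, 755·75 = 75575, …
The next term joins 755757557557575575755 and 7557575575575.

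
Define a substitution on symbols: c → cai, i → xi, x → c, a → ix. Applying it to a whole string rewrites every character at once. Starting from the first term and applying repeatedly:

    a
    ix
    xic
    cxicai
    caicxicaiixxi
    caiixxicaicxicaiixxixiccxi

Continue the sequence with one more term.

Rewriting the 26 symbols of caiixxicaicxicaiixxixiccxi one by one yields cai ix xi xi c c xi cai ix xi cai c xi cai ix xi xi c c xi c xi cai cai c xi; concatenated:

caiixxixiccxicaiixxicaicxicaiixxixiccxicxicaicaicxi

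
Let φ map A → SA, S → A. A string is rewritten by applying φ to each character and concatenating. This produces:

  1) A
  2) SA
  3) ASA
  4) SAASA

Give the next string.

Expanding SAASA: S→A, A→SA, A→SA, S→A, A→SA. Concatenated: A SA SA A SA.

ASASAASA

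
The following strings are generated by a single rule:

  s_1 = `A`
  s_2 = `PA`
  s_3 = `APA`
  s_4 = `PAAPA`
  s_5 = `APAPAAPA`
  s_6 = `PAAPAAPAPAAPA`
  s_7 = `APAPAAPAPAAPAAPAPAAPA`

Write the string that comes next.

Each term (from the third on) is the two preceding terms concatenated in order: term 3 = A·PA = APA.
The next term joins PAAPAAPAPAAPA and APAPAAPAPAAPAAPAPAAPA.

PAAPAAPAPAAPAAPAPAAPAPAAPAAPAPAAPA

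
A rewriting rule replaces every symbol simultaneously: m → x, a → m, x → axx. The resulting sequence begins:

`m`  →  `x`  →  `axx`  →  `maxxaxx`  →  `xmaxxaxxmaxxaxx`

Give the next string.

axxxmaxxaxxmaxxaxxxmaxxaxxmaxxaxx

Replace each of the 15 characters of xmaxxaxxmaxxaxx in place — axx x m axx axx m axx axx x m axx axx m axx axx — and concatenate.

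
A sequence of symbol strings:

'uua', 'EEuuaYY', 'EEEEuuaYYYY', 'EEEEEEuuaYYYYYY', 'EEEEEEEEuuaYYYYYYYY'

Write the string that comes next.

Every step adds EE to the front and YY to the end of the previous string.
So the next term is EE·EEEEEEEEuuaYYYYYYYY·YY.

EEEEEEEEEEuuaYYYYYYYYYY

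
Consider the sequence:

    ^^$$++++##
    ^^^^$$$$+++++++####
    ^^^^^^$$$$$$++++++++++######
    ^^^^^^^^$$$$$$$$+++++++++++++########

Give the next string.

^^^^^^^^^^$$$$$$$$$$++++++++++++++++##########

Term n consists of 2n ^'s, followed by 2n $'s, followed by 3n+1 +'s, followed by 2n #'s (n = 1, 2, …).
Setting n = 5 gives 10, 10, 16, 10 characters in each block.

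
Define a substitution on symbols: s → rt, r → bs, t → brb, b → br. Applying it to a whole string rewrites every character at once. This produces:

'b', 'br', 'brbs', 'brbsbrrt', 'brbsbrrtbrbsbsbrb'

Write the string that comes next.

Rewriting the 17 symbols of brbsbrrtbrbsbsbrb one by one yields br bs br rt br bs bs brb br bs br rt br rt br bs br; concatenated:

brbsbrrtbrbsbsbrbbrbsbrrtbrrtbrbsbr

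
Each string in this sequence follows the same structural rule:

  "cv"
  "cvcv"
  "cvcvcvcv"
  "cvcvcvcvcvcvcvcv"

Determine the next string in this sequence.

cvcvcvcvcvcvcvcvcvcvcvcvcvcvcvcv

s(k+1) = s(k)·s(k) — each term doubles the last.
One more doubling of cvcvcvcvcvcvcvcv gives the answer.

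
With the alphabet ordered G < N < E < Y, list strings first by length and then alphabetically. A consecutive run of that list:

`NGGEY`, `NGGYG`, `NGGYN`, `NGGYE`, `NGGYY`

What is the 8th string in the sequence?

NGNGE

Stepping forward 3 times from NGGYY: NGGYY → NGNGG → NGNGN, then the target.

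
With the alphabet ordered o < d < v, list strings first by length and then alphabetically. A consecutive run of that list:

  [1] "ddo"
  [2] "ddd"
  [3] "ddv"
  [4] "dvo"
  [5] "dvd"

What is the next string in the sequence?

Treat dvd as a base-3 numeral over the given alphabet and add one, carrying through any trailing v's.

dvv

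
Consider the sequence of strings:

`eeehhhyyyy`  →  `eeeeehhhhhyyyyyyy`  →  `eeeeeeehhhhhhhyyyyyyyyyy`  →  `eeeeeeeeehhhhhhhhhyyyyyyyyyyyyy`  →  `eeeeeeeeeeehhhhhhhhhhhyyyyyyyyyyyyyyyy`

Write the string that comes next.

eeeeeeeeeeeeehhhhhhhhhhhhhyyyyyyyyyyyyyyyyyyy

Reading off run lengths: e runs 3, 5, 7, 9, 11; h runs 3, 5, 7, 9, 11; y runs 4, 7, 10, 13, 16 — each is linear in n (n = 1, 2, …).
For the next term, n = 6, so the run lengths are 13, 13, 19.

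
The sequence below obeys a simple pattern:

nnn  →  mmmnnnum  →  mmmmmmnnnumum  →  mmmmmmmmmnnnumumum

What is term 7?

mmmmmmmmmmmmmmmmmmnnnumumumumumum

s(k+1) = mmm·s(k)·um, so each term gains mmm as a prefix and um as a suffix.
From mmmmmmmmmnnnumumum, 3 further steps: mmmmmmmmmnnnumumum → mmmmmmmmmmmmnnnumumumum → mmmmmmmmmmmmmmmnnnumumumumum → (answer).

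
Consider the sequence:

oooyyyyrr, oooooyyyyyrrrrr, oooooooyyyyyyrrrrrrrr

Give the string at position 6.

oooooooooooooyyyyyyyyyrrrrrrrrrrrrrrrrr

The n-th term is 2n+1 o's then n+3 y's then 3n-1 r's (n = 1, 2, …).
For term 6, n = 6, so the run lengths are 13, 9, 17.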